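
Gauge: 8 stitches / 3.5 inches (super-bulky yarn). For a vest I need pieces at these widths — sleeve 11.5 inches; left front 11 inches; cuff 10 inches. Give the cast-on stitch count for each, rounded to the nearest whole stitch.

Rate = 8/3.5 = 2.286 sts per in.
sleeve: 11.5 × 2.286 = 26.29 → 26.
left front: 11 × 2.286 = 25.14 → 25.
cuff: 10 × 2.286 = 22.86 → 23.

sleeve 26; left front 25; cuff 23.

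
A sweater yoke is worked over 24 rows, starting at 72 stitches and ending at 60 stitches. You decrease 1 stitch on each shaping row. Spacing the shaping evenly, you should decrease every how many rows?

Stitches to remove: |60 − 72| = 12.
Shaping rows needed: 12 / 1 = 12.
24 rows / 12 = every 2 rows.

Decrease every 2nd row.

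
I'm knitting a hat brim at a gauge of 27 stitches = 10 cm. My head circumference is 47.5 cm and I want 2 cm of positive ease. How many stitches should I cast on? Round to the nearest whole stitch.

Finished = 47.5 + 2 = 49.5 cm.
27 / 10 = 2.7 sts per cm.
49.50 × 2.7 = 133.65 sts.
→ 134 sts.

Cast on 134 stitches.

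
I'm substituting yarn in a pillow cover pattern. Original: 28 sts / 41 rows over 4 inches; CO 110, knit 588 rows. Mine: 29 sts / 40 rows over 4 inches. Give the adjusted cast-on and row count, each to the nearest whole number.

Cast on 114 stitches; work 574 rows.

Stitches: 110 × 29/28 = 113.93 → 114.
Rows: 588 × 40/41 = 573.66 → 574.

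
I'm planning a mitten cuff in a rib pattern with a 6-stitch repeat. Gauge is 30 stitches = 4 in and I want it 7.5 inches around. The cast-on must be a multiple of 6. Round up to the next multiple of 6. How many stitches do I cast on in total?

CO 60 sts.

30 / 4 = 7.5 sts per inch.
7.5 × 7.5 = 56.25 sts.
Next multiple of 6: 60.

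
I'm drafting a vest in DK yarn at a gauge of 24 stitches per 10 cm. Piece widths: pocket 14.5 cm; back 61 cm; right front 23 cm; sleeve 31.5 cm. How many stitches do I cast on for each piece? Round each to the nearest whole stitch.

Rate = 24/10 = 2.4 sts per cm.
pocket: 14.5 × 2.4 = 34.80 → 35.
back: 61 × 2.4 = 146.40 → 146.
right front: 23 × 2.4 = 55.20 → 55.
sleeve: 31.5 × 2.4 = 75.60 → 76.

pocket 35; back 146; right front 55; sleeve 76.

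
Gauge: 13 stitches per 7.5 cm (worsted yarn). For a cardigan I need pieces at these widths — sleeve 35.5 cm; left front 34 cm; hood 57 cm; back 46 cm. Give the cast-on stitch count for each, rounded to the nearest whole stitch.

Rate = 13/7.5 = 1.733 sts per cm.
sleeve: 35.5 × 1.733 = 61.53 → 62.
left front: 34 × 1.733 = 58.93 → 59.
hood: 57 × 1.733 = 98.80 → 99.
back: 46 × 1.733 = 79.73 → 80.

sleeve 62; left front 59; hood 99; back 80.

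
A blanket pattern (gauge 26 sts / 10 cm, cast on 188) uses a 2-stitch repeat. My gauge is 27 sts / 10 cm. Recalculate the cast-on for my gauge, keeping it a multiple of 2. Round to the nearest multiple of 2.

196 stitches.

188 × 27 / 26 = 195.23.
Nearest multiple of 2: 196.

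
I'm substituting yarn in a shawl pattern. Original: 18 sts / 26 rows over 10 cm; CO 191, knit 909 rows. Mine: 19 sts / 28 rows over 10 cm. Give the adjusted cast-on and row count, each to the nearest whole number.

Cast on 202 stitches; work 979 rows.

Stitches: 191 × 19/18 = 201.61 → 202.
Rows: 909 × 28/26 = 978.92 → 979.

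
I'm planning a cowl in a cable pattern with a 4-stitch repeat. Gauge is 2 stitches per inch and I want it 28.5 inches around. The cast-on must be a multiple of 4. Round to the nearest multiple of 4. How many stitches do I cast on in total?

56 stitches.

2 / 1 = 2 sts per inch.
28.5 × 2 = 57.00 sts.
Nearest multiple of 4: 56.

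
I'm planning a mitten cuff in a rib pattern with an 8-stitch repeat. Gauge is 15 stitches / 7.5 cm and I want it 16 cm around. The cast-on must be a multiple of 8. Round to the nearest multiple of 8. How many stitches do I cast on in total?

32 stitches.

15 / 7.5 = 2 sts per cm.
16 × 2 = 32.00 sts.
Nearest multiple of 8: 32.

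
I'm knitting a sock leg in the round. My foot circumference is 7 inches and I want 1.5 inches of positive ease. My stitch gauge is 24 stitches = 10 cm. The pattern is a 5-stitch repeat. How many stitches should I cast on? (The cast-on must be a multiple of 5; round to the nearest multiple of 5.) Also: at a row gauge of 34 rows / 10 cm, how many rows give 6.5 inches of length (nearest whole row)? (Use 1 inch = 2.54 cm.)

Finished = 7 + 1.5 = 8.5 inches.
8.5 inches × 2.54 = 21.59 cm.
24/10 = 2.4 sts per cm; 21.59 × 2.4 = 51.82 sts.
Nearest multiple of 5 → 50.
6.5 inches = 16.51 cm; × 3.4 = 56.13 → 56 rows.

Cast on 50 stitches; work 56 rows.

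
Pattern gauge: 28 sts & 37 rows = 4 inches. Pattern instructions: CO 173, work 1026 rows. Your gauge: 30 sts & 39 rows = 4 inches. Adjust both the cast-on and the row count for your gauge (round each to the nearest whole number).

Stitches: 173 × 30/28 = 185.36 → 185.
Rows: 1026 × 39/37 = 1081.46 → 1081.

Cast on 185 stitches; work 1081 rows.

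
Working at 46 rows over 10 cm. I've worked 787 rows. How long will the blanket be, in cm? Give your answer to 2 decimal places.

171.09 cm.

46 rows / 10 cm = 4.6 rows per cm.
787 / 4.6 = 171.087 cm.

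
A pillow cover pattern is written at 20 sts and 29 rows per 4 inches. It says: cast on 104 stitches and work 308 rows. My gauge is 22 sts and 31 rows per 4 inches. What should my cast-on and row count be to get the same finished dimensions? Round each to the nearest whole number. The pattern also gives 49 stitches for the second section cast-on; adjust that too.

Cast on 114 stitches; work 329 rows; second section cast-on 54 stitches.

Stitches: 104 × 22/20 = 114.40 → 114.
Rows: 308 × 31/29 = 329.24 → 329.
second section cast-on: 49 × 22/20 = 53.90 → 54.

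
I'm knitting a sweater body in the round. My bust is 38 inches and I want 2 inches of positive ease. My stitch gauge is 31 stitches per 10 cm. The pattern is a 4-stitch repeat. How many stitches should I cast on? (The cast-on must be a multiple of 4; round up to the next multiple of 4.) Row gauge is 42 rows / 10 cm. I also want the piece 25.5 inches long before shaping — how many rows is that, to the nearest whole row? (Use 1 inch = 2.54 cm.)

Finished = 38 + 2 = 40 inches.
40 inches × 2.54 = 101.60 cm.
31/10 = 3.1 sts per cm; 101.60 × 3.1 = 314.96 sts.
Next multiple of 4 → 316.
25.5 inches = 64.77 cm; × 4.2 = 272.03 → 272 rows.

Cast on 316 stitches; work 272 rows.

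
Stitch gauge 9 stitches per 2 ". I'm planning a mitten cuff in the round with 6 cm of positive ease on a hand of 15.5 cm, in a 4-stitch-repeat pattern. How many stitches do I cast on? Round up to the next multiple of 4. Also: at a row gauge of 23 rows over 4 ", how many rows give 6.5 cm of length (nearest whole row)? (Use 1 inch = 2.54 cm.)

Cast on 40 stitches; work 15 rows.

Finished = 15.5 + 6 = 21.5 cm.
21.5 cm × 1/2.54 = 8.46 inches.
9/2 = 4.5 sts per in; 8.46 × 4.5 = 38.09 sts.
Next multiple of 4 → 40.
6.5 cm = 2.56 inches; × 5.75 = 14.71 → 15 rows.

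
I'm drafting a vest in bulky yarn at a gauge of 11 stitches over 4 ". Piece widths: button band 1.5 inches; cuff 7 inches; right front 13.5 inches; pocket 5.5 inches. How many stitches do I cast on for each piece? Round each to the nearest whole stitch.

Rate = 11/4 = 2.75 sts per in.
button band: 1.5 × 2.75 = 4.12 → 4.
cuff: 7 × 2.75 = 19.25 → 19.
right front: 13.5 × 2.75 = 37.12 → 37.
pocket: 5.5 × 2.75 = 15.12 → 15.

button band 4; cuff 19; right front 37; pocket 15.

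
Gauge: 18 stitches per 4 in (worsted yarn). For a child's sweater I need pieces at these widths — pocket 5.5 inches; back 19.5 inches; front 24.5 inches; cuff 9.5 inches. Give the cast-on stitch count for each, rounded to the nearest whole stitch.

pocket 25; back 88; front 110; cuff 43.

Rate = 18/4 = 4.5 sts per in.
pocket: 5.5 × 4.5 = 24.75 → 25.
back: 19.5 × 4.5 = 87.75 → 88.
front: 24.5 × 4.5 = 110.25 → 110.
cuff: 9.5 × 4.5 = 42.75 → 43.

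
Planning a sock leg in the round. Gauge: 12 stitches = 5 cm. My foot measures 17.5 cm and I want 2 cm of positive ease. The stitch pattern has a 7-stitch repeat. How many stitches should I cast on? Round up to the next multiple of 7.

49 stitches.

Finished = 17.5 + 2 = 19.5 cm.
12 / 5 = 2.4 sts/cm.
19.5 × 2.4 = 46.80 sts.
Next multiple of 7: 49.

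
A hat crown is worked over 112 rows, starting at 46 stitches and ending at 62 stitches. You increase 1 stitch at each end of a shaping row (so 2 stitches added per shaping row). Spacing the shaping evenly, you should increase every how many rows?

Increase every 14th row.

Stitches to add: |62 − 46| = 16.
Shaping rows needed: 16 / 2 = 8.
112 rows / 8 = every 14 rows.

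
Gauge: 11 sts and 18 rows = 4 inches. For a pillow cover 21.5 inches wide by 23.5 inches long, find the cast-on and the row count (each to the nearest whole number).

Cast on 59 stitches and work 106 rows.

Stitch gauge = 11/4 = 2.75 sts/in; 21.5 × 2.75 = 59.12 → 59 sts.
Row gauge = 18/4 = 4.5 rows/in; 23.5 × 4.5 = 105.75 → 106 rows.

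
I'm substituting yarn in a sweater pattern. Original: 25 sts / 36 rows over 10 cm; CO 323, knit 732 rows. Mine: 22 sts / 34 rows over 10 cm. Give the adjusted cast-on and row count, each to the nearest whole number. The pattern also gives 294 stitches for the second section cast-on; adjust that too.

Stitches: 323 × 22/25 = 284.24 → 284.
Rows: 732 × 34/36 = 691.33 → 691.
second section cast-on: 294 × 22/25 = 258.72 → 259.

Cast on 284 stitches; work 691 rows; second section cast-on 259 stitches.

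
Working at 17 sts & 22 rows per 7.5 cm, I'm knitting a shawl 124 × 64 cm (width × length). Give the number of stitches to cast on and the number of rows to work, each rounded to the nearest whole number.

Cast on 281 stitches and work 188 rows.

Stitch gauge = 17/7.5 = 2.267 sts/cm; 124 × 2.267 = 281.07 → 281 sts.
Row gauge = 22/7.5 = 2.933 rows/cm; 64 × 2.933 = 187.73 → 188 rows.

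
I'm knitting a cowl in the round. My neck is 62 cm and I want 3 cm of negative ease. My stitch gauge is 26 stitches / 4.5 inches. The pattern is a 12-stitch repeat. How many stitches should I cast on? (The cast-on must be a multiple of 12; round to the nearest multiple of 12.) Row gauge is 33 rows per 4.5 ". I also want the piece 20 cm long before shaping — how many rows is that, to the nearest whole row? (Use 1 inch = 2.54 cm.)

Cast on 132 stitches; work 58 rows.

Finished = 62 − 3 = 59 cm.
59 cm × 1/2.54 = 23.23 inches.
26/4.5 = 5.778 sts per in; 23.23 × 5.778 = 134.21 sts.
Nearest multiple of 12 → 132.
20 cm = 7.87 inches; × 7.333 = 57.74 → 58 rows.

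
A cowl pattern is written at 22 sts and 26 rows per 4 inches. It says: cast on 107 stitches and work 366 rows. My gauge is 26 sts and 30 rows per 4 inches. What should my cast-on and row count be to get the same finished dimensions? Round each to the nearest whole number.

Cast on 126 stitches; work 422 rows.

Stitches: 107 × 26/22 = 126.45 → 126.
Rows: 366 × 30/26 = 422.31 → 422.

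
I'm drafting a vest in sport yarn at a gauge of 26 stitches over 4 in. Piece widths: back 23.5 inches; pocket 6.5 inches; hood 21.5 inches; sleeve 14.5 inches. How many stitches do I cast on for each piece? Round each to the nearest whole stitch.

Rate = 26/4 = 6.5 sts per in.
back: 23.5 × 6.5 = 152.75 → 153.
pocket: 6.5 × 6.5 = 42.25 → 42.
hood: 21.5 × 6.5 = 139.75 → 140.
sleeve: 14.5 × 6.5 = 94.25 → 94.

back 153; pocket 42; hood 140; sleeve 94.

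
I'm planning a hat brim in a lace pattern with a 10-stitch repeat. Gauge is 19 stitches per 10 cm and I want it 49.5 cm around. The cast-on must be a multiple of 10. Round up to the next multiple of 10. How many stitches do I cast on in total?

19 / 10 = 1.9 sts per cm.
49.5 × 1.9 = 94.05 sts.
Next multiple of 10: 100.

Cast on 100 stitches.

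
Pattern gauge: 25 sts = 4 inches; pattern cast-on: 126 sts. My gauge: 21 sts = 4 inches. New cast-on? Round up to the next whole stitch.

Scale factor = 21 / 25 = 0.840.
126 × 21 / 25 = 105.84 sts.
→ 106 sts.

Cast on 106 stitches.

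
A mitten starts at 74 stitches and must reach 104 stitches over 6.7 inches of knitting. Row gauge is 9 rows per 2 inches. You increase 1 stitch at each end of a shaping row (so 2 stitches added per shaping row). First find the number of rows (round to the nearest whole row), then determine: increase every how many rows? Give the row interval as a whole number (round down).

Increase every 2nd row.

Rows = 6.7 × 4.5 = 30.2 → 30 rows.
Stitches to add: 30 → 15 shaping rows (at 2 st each).
30 / 15 = 2.00 → every 2 rows.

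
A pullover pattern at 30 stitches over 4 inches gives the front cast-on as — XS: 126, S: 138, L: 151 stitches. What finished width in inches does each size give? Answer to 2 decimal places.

30/4 = 7.5 sts per in.
XS: 126 / 7.5 = 16.800 → 16.80 in.
S: 138 / 7.5 = 18.400 → 18.40 in.
L: 151 / 7.5 = 20.133 → 20.13 in.

XS 16.80 inches; S 18.40 inches; L 20.13 inches.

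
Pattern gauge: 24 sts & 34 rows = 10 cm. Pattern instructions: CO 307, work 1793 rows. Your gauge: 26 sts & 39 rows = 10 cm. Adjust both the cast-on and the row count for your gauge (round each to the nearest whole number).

Stitches: 307 × 26/24 = 332.58 → 333.
Rows: 1793 × 39/34 = 2056.68 → 2057.

Cast on 333 stitches; work 2057 rows.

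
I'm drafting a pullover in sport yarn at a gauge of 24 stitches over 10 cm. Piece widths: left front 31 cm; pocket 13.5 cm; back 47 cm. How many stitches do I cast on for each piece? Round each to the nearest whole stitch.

Rate = 24/10 = 2.4 sts per cm.
left front: 31 × 2.4 = 74.40 → 74.
pocket: 13.5 × 2.4 = 32.40 → 32.
back: 47 × 2.4 = 112.80 → 113.

left front 74; pocket 32; back 113.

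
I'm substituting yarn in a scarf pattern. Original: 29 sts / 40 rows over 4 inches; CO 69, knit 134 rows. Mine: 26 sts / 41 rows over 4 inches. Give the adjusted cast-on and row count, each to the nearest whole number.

Stitches: 69 × 26/29 = 61.86 → 62.
Rows: 134 × 41/40 = 137.35 → 137.

Cast on 62 stitches; work 137 rows.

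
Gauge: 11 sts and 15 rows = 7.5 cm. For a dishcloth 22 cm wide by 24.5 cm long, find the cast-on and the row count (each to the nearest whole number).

Cast on 32 stitches and work 49 rows.

Stitch gauge = 11/7.5 = 1.467 sts/cm; 22 × 1.467 = 32.27 → 32 sts.
Row gauge = 15/7.5 = 2 rows/cm; 24.5 × 2 = 49.00 → 49 rows.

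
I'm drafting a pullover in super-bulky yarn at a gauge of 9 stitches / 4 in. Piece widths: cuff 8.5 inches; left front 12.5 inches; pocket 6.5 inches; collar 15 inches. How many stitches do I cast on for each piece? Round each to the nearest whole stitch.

Rate = 9/4 = 2.25 sts per in.
cuff: 8.5 × 2.25 = 19.12 → 19.
left front: 12.5 × 2.25 = 28.12 → 28.
pocket: 6.5 × 2.25 = 14.62 → 15.
collar: 15 × 2.25 = 33.75 → 34.

cuff 19; left front 28; pocket 15; collar 34.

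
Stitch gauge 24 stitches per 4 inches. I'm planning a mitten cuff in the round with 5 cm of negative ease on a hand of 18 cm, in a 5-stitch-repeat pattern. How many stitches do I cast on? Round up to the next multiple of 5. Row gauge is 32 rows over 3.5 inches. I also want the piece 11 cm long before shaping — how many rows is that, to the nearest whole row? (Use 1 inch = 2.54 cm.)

Finished = 18 − 5 = 13 cm.
13 cm × 1/2.54 = 5.12 inches.
24/4 = 6 sts per in; 5.12 × 6 = 30.71 sts.
Next multiple of 5 → 35.
11 cm = 4.33 inches; × 9.143 = 39.60 → 40 rows.

Cast on 35 stitches; work 40 rows.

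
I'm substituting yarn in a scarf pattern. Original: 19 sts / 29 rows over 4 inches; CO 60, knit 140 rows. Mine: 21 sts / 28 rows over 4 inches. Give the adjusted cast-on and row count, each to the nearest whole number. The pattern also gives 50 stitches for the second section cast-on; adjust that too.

Cast on 66 stitches; work 135 rows; second section cast-on 55 stitches.

Stitches: 60 × 21/19 = 66.32 → 66.
Rows: 140 × 28/29 = 135.17 → 135.
second section cast-on: 50 × 21/19 = 55.26 → 55.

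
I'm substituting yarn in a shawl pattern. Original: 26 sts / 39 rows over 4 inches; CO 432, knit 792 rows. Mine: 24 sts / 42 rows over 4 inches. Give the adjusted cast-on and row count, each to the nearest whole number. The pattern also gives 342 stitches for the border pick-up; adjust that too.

Stitches: 432 × 24/26 = 398.77 → 399.
Rows: 792 × 42/39 = 852.92 → 853.
border pick-up: 342 × 24/26 = 315.69 → 316.

Cast on 399 stitches; work 853 rows; border pick-up 316 stitches.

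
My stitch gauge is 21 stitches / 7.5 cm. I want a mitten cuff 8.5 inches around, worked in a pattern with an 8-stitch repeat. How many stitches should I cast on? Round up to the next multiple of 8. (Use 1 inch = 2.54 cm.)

CO 64 sts.

8.5 in = 8.5 × 2.54 = 21.59 cm.
21 / 7.5 = 2.8 sts/cm.
21.59 × 2.8 = 60.45 sts.
→ 64.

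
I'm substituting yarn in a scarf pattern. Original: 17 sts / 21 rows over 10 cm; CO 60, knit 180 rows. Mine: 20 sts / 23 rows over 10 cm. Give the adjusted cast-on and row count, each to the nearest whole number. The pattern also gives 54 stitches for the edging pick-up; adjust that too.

Stitches: 60 × 20/17 = 70.59 → 71.
Rows: 180 × 23/21 = 197.14 → 197.
edging pick-up: 54 × 20/17 = 63.53 → 64.

Cast on 71 stitches; work 197 rows; edging pick-up 64 stitches.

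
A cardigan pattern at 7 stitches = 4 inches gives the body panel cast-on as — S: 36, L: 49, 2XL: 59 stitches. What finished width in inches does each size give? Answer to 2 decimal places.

S 20.57 inches; L 28.00 inches; 2XL 33.71 inches.

7/4 = 1.75 sts per in.
S: 36 / 1.75 = 20.571 → 20.57 in.
L: 49 / 1.75 = 28.000 → 28.00 in.
2XL: 59 / 1.75 = 33.714 → 33.71 in.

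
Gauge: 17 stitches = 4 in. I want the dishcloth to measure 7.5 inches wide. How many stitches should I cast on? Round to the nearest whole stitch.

17 stitches / 4 in = 4.25 stitches per inch.
7.5 × 4.25 = 31.88 stitches.
Round to nearest → 32.

Cast on 32 stitches.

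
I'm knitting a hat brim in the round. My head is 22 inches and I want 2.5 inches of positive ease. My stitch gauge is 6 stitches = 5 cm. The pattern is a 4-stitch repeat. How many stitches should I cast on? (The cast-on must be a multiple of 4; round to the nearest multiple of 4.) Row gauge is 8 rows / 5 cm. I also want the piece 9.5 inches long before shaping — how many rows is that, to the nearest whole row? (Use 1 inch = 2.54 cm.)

Cast on 76 stitches; work 39 rows.

Finished = 22 + 2.5 = 24.5 inches.
24.5 inches × 2.54 = 62.23 cm.
6/5 = 1.2 sts per cm; 62.23 × 1.2 = 74.68 sts.
Nearest multiple of 4 → 76.
9.5 inches = 24.13 cm; × 1.6 = 38.61 → 39 rows.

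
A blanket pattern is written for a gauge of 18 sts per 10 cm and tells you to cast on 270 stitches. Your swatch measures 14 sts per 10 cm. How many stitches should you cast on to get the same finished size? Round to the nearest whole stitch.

Cast on 210 stitches.

Scale factor = 14 / 18 = 0.778.
270 × 14 / 18 = 210.00 sts.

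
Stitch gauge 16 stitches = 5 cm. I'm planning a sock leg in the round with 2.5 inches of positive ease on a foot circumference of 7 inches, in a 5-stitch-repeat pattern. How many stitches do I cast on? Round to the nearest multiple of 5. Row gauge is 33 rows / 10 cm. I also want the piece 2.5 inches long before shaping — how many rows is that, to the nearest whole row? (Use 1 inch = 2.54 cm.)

Finished = 7 + 2.5 = 9.5 inches.
9.5 inches × 2.54 = 24.13 cm.
16/5 = 3.2 sts per cm; 24.13 × 3.2 = 77.22 sts.
Nearest multiple of 5 → 75.
2.5 inches = 6.35 cm; × 3.3 = 20.95 → 21 rows.

Cast on 75 stitches; work 21 rows.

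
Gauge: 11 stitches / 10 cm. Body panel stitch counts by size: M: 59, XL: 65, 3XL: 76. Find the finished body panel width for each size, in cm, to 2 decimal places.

11/10 = 1.1 sts per cm.
M: 59 / 1.1 = 53.636 → 53.64 cm.
XL: 65 / 1.1 = 59.091 → 59.09 cm.
3XL: 76 / 1.1 = 69.091 → 69.09 cm.

M 53.64 cm; XL 59.09 cm; 3XL 69.09 cm.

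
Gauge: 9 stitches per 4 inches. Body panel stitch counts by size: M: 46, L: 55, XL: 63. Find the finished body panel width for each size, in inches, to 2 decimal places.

M 20.44 inches; L 24.44 inches; XL 28.00 inches.

9/4 = 2.25 sts per in.
M: 46 / 2.25 = 20.444 → 20.44 in.
L: 55 / 2.25 = 24.444 → 24.44 in.
XL: 63 / 2.25 = 28.000 → 28.00 in.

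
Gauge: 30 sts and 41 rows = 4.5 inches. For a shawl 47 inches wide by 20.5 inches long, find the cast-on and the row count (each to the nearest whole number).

Cast on 313 stitches and work 187 rows.

Stitch gauge = 30/4.5 = 6.667 sts/in; 47 × 6.667 = 313.33 → 313 sts.
Row gauge = 41/4.5 = 9.111 rows/in; 20.5 × 9.111 = 186.78 → 187 rows.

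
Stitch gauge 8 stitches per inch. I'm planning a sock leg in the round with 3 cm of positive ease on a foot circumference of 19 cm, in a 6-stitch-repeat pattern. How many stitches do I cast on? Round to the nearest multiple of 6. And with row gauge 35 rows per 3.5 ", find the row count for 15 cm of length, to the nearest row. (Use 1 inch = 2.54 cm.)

Finished = 19 + 3 = 22 cm.
22 cm × 1/2.54 = 8.66 inches.
8/1 = 8 sts per in; 8.66 × 8 = 69.29 sts.
Nearest multiple of 6 → 72.
15 cm = 5.91 inches; × 10 = 59.06 → 59 rows.

Cast on 72 stitches; work 59 rows.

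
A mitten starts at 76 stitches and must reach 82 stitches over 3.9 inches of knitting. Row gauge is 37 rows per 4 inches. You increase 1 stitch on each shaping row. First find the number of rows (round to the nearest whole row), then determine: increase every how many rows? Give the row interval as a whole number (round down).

Increase every 6th row.

Rows = 3.9 × 9.25 = 36.1 → 36 rows.
Stitches to add: 6 → 6 shaping rows (at 1 st each).
36 / 6 = 6.00 → every 6 rows.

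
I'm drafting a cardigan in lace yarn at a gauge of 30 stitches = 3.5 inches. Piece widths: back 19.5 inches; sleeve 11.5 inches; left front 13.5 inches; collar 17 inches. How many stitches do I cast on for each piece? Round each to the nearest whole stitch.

Rate = 30/3.5 = 8.571 sts per in.
back: 19.5 × 8.571 = 167.14 → 167.
sleeve: 11.5 × 8.571 = 98.57 → 99.
left front: 13.5 × 8.571 = 115.71 → 116.
collar: 17 × 8.571 = 145.71 → 146.

back 167; sleeve 99; left front 116; collar 146.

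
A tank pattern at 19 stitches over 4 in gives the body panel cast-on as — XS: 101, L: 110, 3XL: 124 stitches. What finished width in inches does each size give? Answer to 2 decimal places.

19/4 = 4.75 sts per in.
XS: 101 / 4.75 = 21.263 → 21.26 in.
L: 110 / 4.75 = 23.158 → 23.16 in.
3XL: 124 / 4.75 = 26.105 → 26.11 in.

XS 21.26 inches; L 23.16 inches; 3XL 26.11 inches.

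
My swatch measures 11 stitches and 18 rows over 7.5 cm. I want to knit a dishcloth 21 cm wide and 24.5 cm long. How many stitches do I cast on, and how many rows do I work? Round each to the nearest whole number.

Stitch gauge = 11/7.5 = 1.467 sts/cm; 21 × 1.467 = 30.80 → 31 sts.
Row gauge = 18/7.5 = 2.4 rows/cm; 24.5 × 2.4 = 58.80 → 59 rows.

Cast on 31 stitches and work 59 rows.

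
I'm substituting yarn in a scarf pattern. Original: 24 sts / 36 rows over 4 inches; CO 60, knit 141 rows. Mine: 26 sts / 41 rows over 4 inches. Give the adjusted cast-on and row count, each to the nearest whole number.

Stitches: 60 × 26/24 = 65.00 → 65.
Rows: 141 × 41/36 = 160.58 → 161.

Cast on 65 stitches; work 161 rows.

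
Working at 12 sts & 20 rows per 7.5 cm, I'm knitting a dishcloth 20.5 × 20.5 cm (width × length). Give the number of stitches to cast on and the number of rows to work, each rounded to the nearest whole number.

Stitch gauge = 12/7.5 = 1.6 sts/cm; 20.5 × 1.6 = 32.80 → 33 sts.
Row gauge = 20/7.5 = 2.667 rows/cm; 20.5 × 2.667 = 54.67 → 55 rows.

Cast on 33 stitches and work 55 rows.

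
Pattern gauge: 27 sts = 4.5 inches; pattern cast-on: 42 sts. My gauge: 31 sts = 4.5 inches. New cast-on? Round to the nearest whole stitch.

Scale factor = 31 / 27 = 1.148.
42 × 31 / 27 = 48.22 sts.
→ 48 sts.

48 stitches.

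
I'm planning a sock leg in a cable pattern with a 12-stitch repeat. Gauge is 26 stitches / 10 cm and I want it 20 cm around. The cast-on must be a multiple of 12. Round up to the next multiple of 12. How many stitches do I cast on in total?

26 / 10 = 2.6 sts per cm.
20 × 2.6 = 52.00 sts.
Next multiple of 12: 60.

CO 60 sts.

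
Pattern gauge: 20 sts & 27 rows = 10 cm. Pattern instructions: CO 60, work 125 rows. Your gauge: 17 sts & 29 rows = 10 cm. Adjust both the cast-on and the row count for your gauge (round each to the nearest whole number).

Stitches: 60 × 17/20 = 51.00 → 51.
Rows: 125 × 29/27 = 134.26 → 134.

Cast on 51 stitches; work 134 rows.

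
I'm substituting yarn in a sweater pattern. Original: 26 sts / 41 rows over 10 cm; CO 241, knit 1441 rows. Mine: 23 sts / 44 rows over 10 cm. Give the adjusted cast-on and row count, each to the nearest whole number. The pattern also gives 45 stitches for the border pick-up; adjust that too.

Cast on 213 stitches; work 1546 rows; border pick-up 40 stitches.

Stitches: 241 × 23/26 = 213.19 → 213.
Rows: 1441 × 44/41 = 1546.44 → 1546.
border pick-up: 45 × 23/26 = 39.81 → 40.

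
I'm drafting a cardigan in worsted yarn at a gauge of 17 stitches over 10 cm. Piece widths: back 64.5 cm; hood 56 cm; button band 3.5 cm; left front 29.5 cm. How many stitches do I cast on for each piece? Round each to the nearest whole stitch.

back 110; hood 95; button band 6; left front 50.

Rate = 17/10 = 1.7 sts per cm.
back: 64.5 × 1.7 = 109.65 → 110.
hood: 56 × 1.7 = 95.20 → 95.
button band: 3.5 × 1.7 = 5.95 → 6.
left front: 29.5 × 1.7 = 50.15 → 50.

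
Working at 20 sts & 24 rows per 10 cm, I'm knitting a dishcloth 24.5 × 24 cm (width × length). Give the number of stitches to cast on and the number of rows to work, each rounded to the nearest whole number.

Cast on 49 stitches and work 58 rows.

Stitch gauge = 20/10 = 2 sts/cm; 24.5 × 2 = 49.00 → 49 sts.
Row gauge = 24/10 = 2.4 rows/cm; 24 × 2.4 = 57.60 → 58 rows.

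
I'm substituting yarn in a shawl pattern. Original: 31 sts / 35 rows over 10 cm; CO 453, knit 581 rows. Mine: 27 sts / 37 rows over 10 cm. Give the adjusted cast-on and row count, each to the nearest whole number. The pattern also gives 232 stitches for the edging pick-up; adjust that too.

Cast on 395 stitches; work 614 rows; edging pick-up 202 stitches.

Stitches: 453 × 27/31 = 394.55 → 395.
Rows: 581 × 37/35 = 614.20 → 614.
edging pick-up: 232 × 27/31 = 202.06 → 202.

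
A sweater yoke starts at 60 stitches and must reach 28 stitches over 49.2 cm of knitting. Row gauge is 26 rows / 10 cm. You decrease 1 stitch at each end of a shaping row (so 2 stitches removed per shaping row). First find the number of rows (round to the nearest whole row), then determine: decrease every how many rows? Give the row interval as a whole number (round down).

Rows = 49.2 × 2.6 = 127.9 → 128 rows.
Stitches to remove: 32 → 16 shaping rows (at 2 st each).
128 / 16 = 8.00 → every 8 rows.

Decrease every 8th row.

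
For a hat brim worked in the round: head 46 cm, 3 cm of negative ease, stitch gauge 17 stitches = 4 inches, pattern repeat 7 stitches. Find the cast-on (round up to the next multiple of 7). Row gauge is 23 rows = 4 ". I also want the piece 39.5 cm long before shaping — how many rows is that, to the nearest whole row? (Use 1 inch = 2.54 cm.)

Cast on 77 stitches; work 89 rows.

Finished = 46 − 3 = 43 cm.
43 cm × 1/2.54 = 16.93 inches.
17/4 = 4.25 sts per in; 16.93 × 4.25 = 71.95 sts.
Next multiple of 7 → 77.
39.5 cm = 15.55 inches; × 5.75 = 89.42 → 89 rows.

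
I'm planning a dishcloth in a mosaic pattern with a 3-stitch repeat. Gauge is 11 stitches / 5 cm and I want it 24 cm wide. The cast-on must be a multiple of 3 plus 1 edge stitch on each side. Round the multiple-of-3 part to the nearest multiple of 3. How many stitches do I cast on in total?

Cast on 53 stitches.

11 / 5 = 2.2 sts per cm.
24 × 2.2 = 52.80 sts.
Less 2 edge sts → 50.80 for the repeat.
Nearest multiple of 3: 51.
Add back 2 edge sts → 53.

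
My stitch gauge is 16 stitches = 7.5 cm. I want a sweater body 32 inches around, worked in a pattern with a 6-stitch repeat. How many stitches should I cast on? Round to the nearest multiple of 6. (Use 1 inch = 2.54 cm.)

32 in = 32 × 2.54 = 81.28 cm.
16 / 7.5 = 2.133 sts/cm.
81.28 × 2.133 = 173.40 sts.
→ 174.

Cast on 174 stitches.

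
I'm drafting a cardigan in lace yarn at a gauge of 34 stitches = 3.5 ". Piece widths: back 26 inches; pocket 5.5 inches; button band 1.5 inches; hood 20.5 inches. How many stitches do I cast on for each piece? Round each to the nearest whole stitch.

back 253; pocket 53; button band 15; hood 199.

Rate = 34/3.5 = 9.714 sts per in.
back: 26 × 9.714 = 252.57 → 253.
pocket: 5.5 × 9.714 = 53.43 → 53.
button band: 1.5 × 9.714 = 14.57 → 15.
hood: 20.5 × 9.714 = 199.14 → 199.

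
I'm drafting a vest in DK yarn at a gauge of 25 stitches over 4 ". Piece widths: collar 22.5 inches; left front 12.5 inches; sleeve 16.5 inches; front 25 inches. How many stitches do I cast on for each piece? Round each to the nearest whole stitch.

collar 141; left front 78; sleeve 103; front 156.

Rate = 25/4 = 6.25 sts per in.
collar: 22.5 × 6.25 = 140.62 → 141.
left front: 12.5 × 6.25 = 78.12 → 78.
sleeve: 16.5 × 6.25 = 103.12 → 103.
front: 25 × 6.25 = 156.25 → 156.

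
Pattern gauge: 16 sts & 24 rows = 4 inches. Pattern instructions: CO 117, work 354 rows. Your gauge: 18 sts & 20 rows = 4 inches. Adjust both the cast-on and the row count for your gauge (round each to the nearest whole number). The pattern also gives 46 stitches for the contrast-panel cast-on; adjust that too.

Cast on 132 stitches; work 295 rows; contrast-panel cast-on 52 stitches.

Stitches: 117 × 18/16 = 131.62 → 132.
Rows: 354 × 20/24 = 295.00 → 295.
contrast-panel cast-on: 46 × 18/16 = 51.75 → 52.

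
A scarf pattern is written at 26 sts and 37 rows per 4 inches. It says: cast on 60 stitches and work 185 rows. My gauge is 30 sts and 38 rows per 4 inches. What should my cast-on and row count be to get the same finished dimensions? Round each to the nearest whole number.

Stitches: 60 × 30/26 = 69.23 → 69.
Rows: 185 × 38/37 = 190.00 → 190.

Cast on 69 stitches; work 190 rows.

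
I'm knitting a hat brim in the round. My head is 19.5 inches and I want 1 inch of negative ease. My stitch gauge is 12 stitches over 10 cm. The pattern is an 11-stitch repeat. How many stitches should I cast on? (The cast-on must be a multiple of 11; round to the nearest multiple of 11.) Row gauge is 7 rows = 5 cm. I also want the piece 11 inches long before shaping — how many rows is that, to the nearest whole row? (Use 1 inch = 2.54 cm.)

Finished = 19.5 − 1 = 18.5 inches.
18.5 inches × 2.54 = 46.99 cm.
12/10 = 1.2 sts per cm; 46.99 × 1.2 = 56.39 sts.
Nearest multiple of 11 → 55.
11 inches = 27.94 cm; × 1.4 = 39.12 → 39 rows.

Cast on 55 stitches; work 39 rows.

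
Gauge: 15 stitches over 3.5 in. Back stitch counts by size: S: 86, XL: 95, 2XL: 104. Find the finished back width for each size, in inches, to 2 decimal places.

15/3.5 = 4.286 sts per in.
S: 86 / 4.286 = 20.067 → 20.07 in.
XL: 95 / 4.286 = 22.167 → 22.17 in.
2XL: 104 / 4.286 = 24.267 → 24.27 in.

S 20.07 inches; XL 22.17 inches; 2XL 24.27 inches.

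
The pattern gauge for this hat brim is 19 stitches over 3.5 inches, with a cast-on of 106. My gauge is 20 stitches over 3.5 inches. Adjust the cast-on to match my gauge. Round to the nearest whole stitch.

Scale factor = 20 / 19 = 1.053.
106 × 20 / 19 = 111.58 sts.
→ 112 sts.

112 stitches.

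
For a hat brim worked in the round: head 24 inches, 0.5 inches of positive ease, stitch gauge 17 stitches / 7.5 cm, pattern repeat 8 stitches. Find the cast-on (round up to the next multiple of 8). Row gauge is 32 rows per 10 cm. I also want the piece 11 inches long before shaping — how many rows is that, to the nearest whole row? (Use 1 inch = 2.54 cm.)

Cast on 144 stitches; work 89 rows.

Finished = 24 + 0.5 = 24.5 inches.
24.5 inches × 2.54 = 62.23 cm.
17/7.5 = 2.267 sts per cm; 62.23 × 2.267 = 141.05 sts.
Next multiple of 8 → 144.
11 inches = 27.94 cm; × 3.2 = 89.41 → 89 rows.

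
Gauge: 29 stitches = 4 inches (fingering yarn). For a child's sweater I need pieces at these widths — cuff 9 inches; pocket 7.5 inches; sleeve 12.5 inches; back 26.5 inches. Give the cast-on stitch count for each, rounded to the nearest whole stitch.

Rate = 29/4 = 7.25 sts per in.
cuff: 9 × 7.25 = 65.25 → 65.
pocket: 7.5 × 7.25 = 54.38 → 54.
sleeve: 12.5 × 7.25 = 90.62 → 91.
back: 26.5 × 7.25 = 192.12 → 192.

cuff 65; pocket 54; sleeve 91; back 192.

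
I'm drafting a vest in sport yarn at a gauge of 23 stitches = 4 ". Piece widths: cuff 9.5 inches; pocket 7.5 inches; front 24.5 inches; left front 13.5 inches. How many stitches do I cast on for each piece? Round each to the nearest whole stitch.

Rate = 23/4 = 5.75 sts per in.
cuff: 9.5 × 5.75 = 54.62 → 55.
pocket: 7.5 × 5.75 = 43.12 → 43.
front: 24.5 × 5.75 = 140.88 → 141.
left front: 13.5 × 5.75 = 77.62 → 78.

cuff 55; pocket 43; front 141; left front 78.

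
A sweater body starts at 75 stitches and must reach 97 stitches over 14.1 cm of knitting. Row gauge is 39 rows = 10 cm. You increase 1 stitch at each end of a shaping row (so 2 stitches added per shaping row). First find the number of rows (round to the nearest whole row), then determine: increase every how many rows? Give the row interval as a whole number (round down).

Increase every 5th row.

Rows = 14.1 × 3.9 = 55.0 → 55 rows.
Stitches to add: 22 → 11 shaping rows (at 2 st each).
55 / 11 = 5.00 → every 5 rows.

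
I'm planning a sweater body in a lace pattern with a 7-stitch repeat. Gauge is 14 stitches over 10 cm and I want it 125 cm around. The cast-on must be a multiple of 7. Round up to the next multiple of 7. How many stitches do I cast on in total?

14 / 10 = 1.4 sts per cm.
125 × 1.4 = 175.00 sts.
Next multiple of 7: 175.

Cast on 175 stitches.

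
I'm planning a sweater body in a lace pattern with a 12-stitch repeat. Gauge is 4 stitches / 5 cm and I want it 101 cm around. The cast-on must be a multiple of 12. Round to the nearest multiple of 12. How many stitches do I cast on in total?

84 stitches.

4 / 5 = 0.8 sts per cm.
101 × 0.8 = 80.80 sts.
Nearest multiple of 12: 84.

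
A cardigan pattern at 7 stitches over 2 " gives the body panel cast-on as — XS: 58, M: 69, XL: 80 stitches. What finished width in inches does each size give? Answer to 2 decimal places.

7/2 = 3.5 sts per in.
XS: 58 / 3.5 = 16.571 → 16.57 in.
M: 69 / 3.5 = 19.714 → 19.71 in.
XL: 80 / 3.5 = 22.857 → 22.86 in.

XS 16.57 inches; M 19.71 inches; XL 22.86 inches.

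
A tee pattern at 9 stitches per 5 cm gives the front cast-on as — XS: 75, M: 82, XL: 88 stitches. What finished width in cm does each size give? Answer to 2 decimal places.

9/5 = 1.8 sts per cm.
XS: 75 / 1.8 = 41.667 → 41.67 cm.
M: 82 / 1.8 = 45.556 → 45.56 cm.
XL: 88 / 1.8 = 48.889 → 48.89 cm.

XS 41.67 cm; M 45.56 cm; XL 48.89 cm.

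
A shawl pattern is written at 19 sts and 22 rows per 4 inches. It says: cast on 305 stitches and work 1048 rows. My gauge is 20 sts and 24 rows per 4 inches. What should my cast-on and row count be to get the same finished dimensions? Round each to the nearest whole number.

Stitches: 305 × 20/19 = 321.05 → 321.
Rows: 1048 × 24/22 = 1143.27 → 1143.

Cast on 321 stitches; work 1143 rows.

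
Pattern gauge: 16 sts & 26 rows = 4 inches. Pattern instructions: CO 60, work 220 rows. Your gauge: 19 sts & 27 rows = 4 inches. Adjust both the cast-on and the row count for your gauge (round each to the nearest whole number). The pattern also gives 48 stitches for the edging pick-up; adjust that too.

Cast on 71 stitches; work 228 rows; edging pick-up 57 stitches.

Stitches: 60 × 19/16 = 71.25 → 71.
Rows: 220 × 27/26 = 228.46 → 228.
edging pick-up: 48 × 19/16 = 57.00 → 57.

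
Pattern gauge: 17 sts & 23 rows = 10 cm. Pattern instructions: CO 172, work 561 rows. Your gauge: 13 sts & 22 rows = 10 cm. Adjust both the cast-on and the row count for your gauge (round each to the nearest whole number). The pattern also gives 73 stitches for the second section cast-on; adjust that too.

Stitches: 172 × 13/17 = 131.53 → 132.
Rows: 561 × 22/23 = 536.61 → 537.
second section cast-on: 73 × 13/17 = 55.82 → 56.

Cast on 132 stitches; work 537 rows; second section cast-on 56 stitches.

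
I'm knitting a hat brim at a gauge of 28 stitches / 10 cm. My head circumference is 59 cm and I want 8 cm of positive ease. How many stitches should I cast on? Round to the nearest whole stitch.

Cast on 188 stitches.

Finished = 59 + 8 = 67 cm.
28 / 10 = 2.8 sts per cm.
67.00 × 2.8 = 187.60 sts.
→ 188 sts.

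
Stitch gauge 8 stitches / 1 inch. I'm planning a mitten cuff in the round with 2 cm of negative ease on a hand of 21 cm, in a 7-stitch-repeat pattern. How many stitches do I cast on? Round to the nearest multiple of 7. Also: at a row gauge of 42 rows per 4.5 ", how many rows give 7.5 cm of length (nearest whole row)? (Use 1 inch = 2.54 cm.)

Finished = 21 − 2 = 19 cm.
19 cm × 1/2.54 = 7.48 inches.
8/1 = 8 sts per in; 7.48 × 8 = 59.84 sts.
Nearest multiple of 7 → 63.
7.5 cm = 2.95 inches; × 9.333 = 27.56 → 28 rows.

Cast on 63 stitches; work 28 rows.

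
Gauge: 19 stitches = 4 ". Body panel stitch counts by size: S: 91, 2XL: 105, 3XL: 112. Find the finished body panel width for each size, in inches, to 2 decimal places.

19/4 = 4.75 sts per in.
S: 91 / 4.75 = 19.158 → 19.16 in.
2XL: 105 / 4.75 = 22.105 → 22.11 in.
3XL: 112 / 4.75 = 23.579 → 23.58 in.

S 19.16 inches; 2XL 22.11 inches; 3XL 23.58 inches.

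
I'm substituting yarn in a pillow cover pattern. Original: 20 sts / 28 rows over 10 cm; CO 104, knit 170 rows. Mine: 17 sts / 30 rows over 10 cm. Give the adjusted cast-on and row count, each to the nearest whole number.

Stitches: 104 × 17/20 = 88.40 → 88.
Rows: 170 × 30/28 = 182.14 → 182.

Cast on 88 stitches; work 182 rows.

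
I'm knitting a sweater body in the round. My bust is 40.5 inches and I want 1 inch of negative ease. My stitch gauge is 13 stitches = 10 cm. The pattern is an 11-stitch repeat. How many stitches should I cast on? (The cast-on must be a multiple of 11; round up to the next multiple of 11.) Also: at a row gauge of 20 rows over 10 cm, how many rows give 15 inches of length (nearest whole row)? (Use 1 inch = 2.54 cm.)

Cast on 132 stitches; work 76 rows.

Finished = 40.5 − 1 = 39.5 inches.
39.5 inches × 2.54 = 100.33 cm.
13/10 = 1.3 sts per cm; 100.33 × 1.3 = 130.43 sts.
Next multiple of 11 → 132.
15 inches = 38.10 cm; × 2 = 76.20 → 76 rows.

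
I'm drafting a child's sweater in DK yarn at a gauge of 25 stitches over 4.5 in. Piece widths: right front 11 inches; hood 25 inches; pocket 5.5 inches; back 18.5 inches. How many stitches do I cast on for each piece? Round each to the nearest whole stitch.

Rate = 25/4.5 = 5.556 sts per in.
right front: 11 × 5.556 = 61.11 → 61.
hood: 25 × 5.556 = 138.89 → 139.
pocket: 5.5 × 5.556 = 30.56 → 31.
back: 18.5 × 5.556 = 102.78 → 103.

right front 61; hood 139; pocket 31; back 103.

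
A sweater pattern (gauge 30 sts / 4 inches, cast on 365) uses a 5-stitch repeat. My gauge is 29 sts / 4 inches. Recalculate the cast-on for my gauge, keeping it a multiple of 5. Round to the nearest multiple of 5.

Cast on 355 stitches.

365 × 29 / 30 = 352.83.
Nearest multiple of 5: 355.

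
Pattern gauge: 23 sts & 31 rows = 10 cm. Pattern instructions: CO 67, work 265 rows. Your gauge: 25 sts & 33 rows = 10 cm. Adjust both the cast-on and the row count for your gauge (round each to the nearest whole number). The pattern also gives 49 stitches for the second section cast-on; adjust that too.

Cast on 73 stitches; work 282 rows; second section cast-on 53 stitches.

Stitches: 67 × 25/23 = 72.83 → 73.
Rows: 265 × 33/31 = 282.10 → 282.
second section cast-on: 49 × 25/23 = 53.26 → 53.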